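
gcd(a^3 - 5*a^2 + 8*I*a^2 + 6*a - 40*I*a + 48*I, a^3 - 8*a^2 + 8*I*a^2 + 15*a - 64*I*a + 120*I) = a^2 + a*(-3 + 8*I) - 24*I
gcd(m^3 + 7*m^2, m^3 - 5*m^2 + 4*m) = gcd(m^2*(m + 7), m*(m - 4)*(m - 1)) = m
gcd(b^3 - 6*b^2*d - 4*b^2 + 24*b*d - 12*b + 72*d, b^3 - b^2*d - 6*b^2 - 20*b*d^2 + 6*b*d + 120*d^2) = b - 6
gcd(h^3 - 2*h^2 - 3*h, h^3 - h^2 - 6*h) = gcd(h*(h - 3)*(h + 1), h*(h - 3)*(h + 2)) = h^2 - 3*h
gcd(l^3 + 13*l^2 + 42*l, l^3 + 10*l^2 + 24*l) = l^2 + 6*l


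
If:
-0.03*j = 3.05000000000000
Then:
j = -101.67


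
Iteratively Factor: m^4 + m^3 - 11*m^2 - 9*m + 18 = (m - 1)*(m^3 + 2*m^2 - 9*m - 18) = (m - 1)*(m + 3)*(m^2 - m - 6) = (m - 1)*(m + 2)*(m + 3)*(m - 3)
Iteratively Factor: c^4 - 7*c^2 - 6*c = (c + 2)*(c^3 - 2*c^2 - 3*c) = c*(c + 2)*(c^2 - 2*c - 3) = c*(c - 3)*(c + 2)*(c + 1)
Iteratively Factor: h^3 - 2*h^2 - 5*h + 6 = (h + 2)*(h^2 - 4*h + 3) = (h - 3)*(h + 2)*(h - 1)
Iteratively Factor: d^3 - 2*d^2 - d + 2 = (d - 1)*(d^2 - d - 2) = (d - 2)*(d - 1)*(d + 1)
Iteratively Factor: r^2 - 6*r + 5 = (r - 1)*(r - 5)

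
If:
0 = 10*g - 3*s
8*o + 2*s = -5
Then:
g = 3*s/10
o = -s/4 - 5/8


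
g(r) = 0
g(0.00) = 0.00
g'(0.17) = 0.00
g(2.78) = 0.00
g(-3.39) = 0.00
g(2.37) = 0.00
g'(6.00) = 0.00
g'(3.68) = 0.00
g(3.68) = 0.00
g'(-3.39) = 0.00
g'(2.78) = 0.00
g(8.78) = 0.00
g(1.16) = 0.00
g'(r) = 0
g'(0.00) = 0.00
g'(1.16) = 0.00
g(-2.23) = 0.00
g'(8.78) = 0.00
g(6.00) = 0.00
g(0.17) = 0.00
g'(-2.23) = 0.00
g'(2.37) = 0.00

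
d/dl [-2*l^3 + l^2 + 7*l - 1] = -6*l^2 + 2*l + 7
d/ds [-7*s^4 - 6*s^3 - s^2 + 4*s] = -28*s^3 - 18*s^2 - 2*s + 4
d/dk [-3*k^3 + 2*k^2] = k*(4 - 9*k)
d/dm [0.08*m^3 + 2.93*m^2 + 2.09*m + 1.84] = 0.24*m^2 + 5.86*m + 2.09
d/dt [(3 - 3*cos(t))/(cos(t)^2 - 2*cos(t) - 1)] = 3*(sin(t)^2 + 2*cos(t) - 4)*sin(t)/(sin(t)^2 + 2*cos(t))^2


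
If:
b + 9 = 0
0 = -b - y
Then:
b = -9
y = 9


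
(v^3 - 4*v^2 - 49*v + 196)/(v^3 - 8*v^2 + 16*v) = (v^2 - 49)/(v*(v - 4))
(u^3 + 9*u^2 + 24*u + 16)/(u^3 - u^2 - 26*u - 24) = (u + 4)/(u - 6)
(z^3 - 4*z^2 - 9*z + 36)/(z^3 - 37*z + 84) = (z + 3)/(z + 7)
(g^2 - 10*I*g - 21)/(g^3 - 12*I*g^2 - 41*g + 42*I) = 1/(g - 2*I)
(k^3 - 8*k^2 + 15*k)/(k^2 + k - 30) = k*(k - 3)/(k + 6)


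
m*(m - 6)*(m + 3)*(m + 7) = m^4 + 4*m^3 - 39*m^2 - 126*m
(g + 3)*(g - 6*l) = g^2 - 6*g*l + 3*g - 18*l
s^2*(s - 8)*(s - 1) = s^4 - 9*s^3 + 8*s^2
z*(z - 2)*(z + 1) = z^3 - z^2 - 2*z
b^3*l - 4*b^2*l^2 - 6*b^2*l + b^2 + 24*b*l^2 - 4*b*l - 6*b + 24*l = (b - 6)*(b - 4*l)*(b*l + 1)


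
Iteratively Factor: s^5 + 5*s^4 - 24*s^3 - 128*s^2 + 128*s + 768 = (s - 3)*(s^4 + 8*s^3 - 128*s - 256) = (s - 3)*(s + 4)*(s^3 + 4*s^2 - 16*s - 64) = (s - 4)*(s - 3)*(s + 4)*(s^2 + 8*s + 16) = (s - 4)*(s - 3)*(s + 4)^2*(s + 4)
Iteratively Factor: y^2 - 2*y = (y)*(y - 2)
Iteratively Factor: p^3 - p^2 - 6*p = (p - 3)*(p^2 + 2*p) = p*(p - 3)*(p + 2)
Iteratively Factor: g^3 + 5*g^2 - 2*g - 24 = (g + 4)*(g^2 + g - 6) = (g + 3)*(g + 4)*(g - 2)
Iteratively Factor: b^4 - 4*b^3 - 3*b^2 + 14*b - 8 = (b + 2)*(b^3 - 6*b^2 + 9*b - 4) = (b - 1)*(b + 2)*(b^2 - 5*b + 4) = (b - 4)*(b - 1)*(b + 2)*(b - 1)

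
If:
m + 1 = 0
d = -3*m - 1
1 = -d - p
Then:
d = 2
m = -1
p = -3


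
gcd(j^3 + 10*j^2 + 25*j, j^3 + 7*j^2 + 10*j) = j^2 + 5*j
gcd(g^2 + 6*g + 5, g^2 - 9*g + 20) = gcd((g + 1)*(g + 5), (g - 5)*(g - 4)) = 1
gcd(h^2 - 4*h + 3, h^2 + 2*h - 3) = h - 1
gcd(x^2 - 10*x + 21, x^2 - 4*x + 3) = x - 3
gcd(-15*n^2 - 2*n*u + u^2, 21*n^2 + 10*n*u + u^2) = 3*n + u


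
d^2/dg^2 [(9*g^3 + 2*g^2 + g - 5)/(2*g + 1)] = 2*(36*g^3 + 54*g^2 + 27*g - 20)/(8*g^3 + 12*g^2 + 6*g + 1)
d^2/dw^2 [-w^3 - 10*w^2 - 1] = -6*w - 20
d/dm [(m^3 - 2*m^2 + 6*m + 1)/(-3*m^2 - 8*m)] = (-3*m^4 - 16*m^3 + 34*m^2 + 6*m + 8)/(m^2*(9*m^2 + 48*m + 64))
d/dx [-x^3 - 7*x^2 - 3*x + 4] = -3*x^2 - 14*x - 3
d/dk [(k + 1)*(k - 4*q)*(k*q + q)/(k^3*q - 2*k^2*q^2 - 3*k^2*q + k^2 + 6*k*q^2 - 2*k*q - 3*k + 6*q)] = q*(k + 1)*((k + 1)*(k - 4*q)*(-3*k^2*q + 4*k*q^2 + 6*k*q - 2*k - 6*q^2 + 2*q + 3) + (3*k - 8*q + 1)*(k^3*q - 2*k^2*q^2 - 3*k^2*q + k^2 + 6*k*q^2 - 2*k*q - 3*k + 6*q))/(k^3*q - 2*k^2*q^2 - 3*k^2*q + k^2 + 6*k*q^2 - 2*k*q - 3*k + 6*q)^2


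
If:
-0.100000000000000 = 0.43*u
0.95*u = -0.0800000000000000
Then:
No Solution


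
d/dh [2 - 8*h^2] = -16*h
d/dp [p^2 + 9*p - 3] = 2*p + 9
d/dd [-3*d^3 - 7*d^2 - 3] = d*(-9*d - 14)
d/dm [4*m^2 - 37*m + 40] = 8*m - 37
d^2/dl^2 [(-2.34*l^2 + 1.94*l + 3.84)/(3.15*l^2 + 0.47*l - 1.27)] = (45.42804*l^3 + 172.44738*l^2 + 80.67654*l + 27.187952)/(31.255875*l^6 + 13.990725*l^5 - 35.71722*l^4 - 11.177587*l^3 + 14.400276*l^2 + 2.274189*l - 2.048383)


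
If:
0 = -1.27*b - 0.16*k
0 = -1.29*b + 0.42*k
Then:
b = 0.00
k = 0.00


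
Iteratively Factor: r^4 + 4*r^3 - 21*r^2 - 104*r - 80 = (r + 4)*(r^3 - 21*r - 20) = (r - 5)*(r + 4)*(r^2 + 5*r + 4) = (r - 5)*(r + 4)^2*(r + 1)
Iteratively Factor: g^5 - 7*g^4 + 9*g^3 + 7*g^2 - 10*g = (g - 1)*(g^4 - 6*g^3 + 3*g^2 + 10*g) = (g - 1)*(g + 1)*(g^3 - 7*g^2 + 10*g) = g*(g - 1)*(g + 1)*(g^2 - 7*g + 10) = g*(g - 2)*(g - 1)*(g + 1)*(g - 5)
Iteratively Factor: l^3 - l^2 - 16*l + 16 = (l - 1)*(l^2 - 16) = (l - 1)*(l + 4)*(l - 4)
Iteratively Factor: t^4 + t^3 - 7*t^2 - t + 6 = (t - 1)*(t^3 + 2*t^2 - 5*t - 6) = (t - 1)*(t + 1)*(t^2 + t - 6) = (t - 1)*(t + 1)*(t + 3)*(t - 2)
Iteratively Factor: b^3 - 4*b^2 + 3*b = (b - 1)*(b^2 - 3*b) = b*(b - 1)*(b - 3)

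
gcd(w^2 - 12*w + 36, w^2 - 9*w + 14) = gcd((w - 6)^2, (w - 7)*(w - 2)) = 1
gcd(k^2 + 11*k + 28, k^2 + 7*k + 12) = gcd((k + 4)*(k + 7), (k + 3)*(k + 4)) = k + 4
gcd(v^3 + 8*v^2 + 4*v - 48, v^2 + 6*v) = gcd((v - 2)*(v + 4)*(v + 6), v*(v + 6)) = v + 6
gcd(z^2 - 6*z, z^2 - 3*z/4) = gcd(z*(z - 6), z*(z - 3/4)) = z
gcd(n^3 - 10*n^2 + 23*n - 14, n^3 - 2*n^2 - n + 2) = n^2 - 3*n + 2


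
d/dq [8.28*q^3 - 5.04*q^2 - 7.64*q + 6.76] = 24.84*q^2 - 10.08*q - 7.64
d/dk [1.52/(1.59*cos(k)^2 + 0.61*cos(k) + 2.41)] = (4.8336*cos(k) + 0.9272)*sin(k)/(1.59*cos(k)^2 + 0.61*cos(k) + 2.41)^2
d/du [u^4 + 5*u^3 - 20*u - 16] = 4*u^3 + 15*u^2 - 20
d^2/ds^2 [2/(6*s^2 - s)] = 4*(-6*s*(6*s - 1) + (12*s - 1)^2)/(s^3*(6*s - 1)^3)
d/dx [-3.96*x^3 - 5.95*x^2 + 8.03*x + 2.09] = -11.88*x^2 - 11.9*x + 8.03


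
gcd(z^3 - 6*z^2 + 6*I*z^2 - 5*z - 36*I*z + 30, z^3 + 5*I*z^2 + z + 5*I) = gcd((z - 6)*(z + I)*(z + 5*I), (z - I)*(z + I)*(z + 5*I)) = z^2 + 6*I*z - 5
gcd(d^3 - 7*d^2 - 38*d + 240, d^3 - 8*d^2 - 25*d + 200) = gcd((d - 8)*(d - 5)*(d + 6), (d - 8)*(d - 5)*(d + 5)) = d^2 - 13*d + 40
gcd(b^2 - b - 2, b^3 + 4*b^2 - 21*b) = 1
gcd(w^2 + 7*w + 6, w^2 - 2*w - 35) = 1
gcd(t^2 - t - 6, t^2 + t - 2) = t + 2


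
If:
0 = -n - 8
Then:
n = -8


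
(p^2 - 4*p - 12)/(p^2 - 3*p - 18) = (p + 2)/(p + 3)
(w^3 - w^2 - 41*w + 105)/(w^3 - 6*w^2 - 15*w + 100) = (w^2 + 4*w - 21)/(w^2 - w - 20)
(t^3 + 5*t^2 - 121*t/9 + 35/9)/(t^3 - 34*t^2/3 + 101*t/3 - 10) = (3*t^2 + 16*t - 35)/(3*(t^2 - 11*t + 30))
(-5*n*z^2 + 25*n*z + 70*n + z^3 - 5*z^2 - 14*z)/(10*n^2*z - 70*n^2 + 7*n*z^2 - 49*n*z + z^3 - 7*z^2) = (-5*n*z - 10*n + z^2 + 2*z)/(10*n^2 + 7*n*z + z^2)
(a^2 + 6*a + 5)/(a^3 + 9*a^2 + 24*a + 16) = (a + 5)/(a^2 + 8*a + 16)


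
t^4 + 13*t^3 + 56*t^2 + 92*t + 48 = (t + 1)*(t + 2)*(t + 4)*(t + 6)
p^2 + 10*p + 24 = (p + 4)*(p + 6)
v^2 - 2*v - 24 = (v - 6)*(v + 4)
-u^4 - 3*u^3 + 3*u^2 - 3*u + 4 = (u + 4)*(u - I)*(-I*u + 1)*(-I*u + I)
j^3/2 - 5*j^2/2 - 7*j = j*(j/2 + 1)*(j - 7)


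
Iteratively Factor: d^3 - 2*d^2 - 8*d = (d)*(d^2 - 2*d - 8) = d*(d - 4)*(d + 2)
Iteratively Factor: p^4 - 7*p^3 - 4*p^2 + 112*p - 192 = (p - 3)*(p^3 - 4*p^2 - 16*p + 64) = (p - 3)*(p + 4)*(p^2 - 8*p + 16) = (p - 4)*(p - 3)*(p + 4)*(p - 4)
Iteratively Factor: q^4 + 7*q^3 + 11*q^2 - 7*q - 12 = (q + 3)*(q^3 + 4*q^2 - q - 4) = (q + 3)*(q + 4)*(q^2 - 1) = (q - 1)*(q + 3)*(q + 4)*(q + 1)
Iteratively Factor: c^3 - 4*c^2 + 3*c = (c - 1)*(c^2 - 3*c) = (c - 3)*(c - 1)*(c)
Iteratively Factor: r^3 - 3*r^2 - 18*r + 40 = (r - 5)*(r^2 + 2*r - 8) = (r - 5)*(r - 2)*(r + 4)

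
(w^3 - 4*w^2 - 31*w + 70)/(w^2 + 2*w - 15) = (w^2 - 9*w + 14)/(w - 3)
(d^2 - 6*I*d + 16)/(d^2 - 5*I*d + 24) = (d + 2*I)/(d + 3*I)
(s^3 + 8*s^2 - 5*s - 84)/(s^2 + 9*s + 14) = (s^2 + s - 12)/(s + 2)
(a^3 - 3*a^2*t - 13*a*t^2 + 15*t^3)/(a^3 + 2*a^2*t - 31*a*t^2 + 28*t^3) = (-a^2 + 2*a*t + 15*t^2)/(-a^2 - 3*a*t + 28*t^2)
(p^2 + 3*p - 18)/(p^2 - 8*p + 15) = (p + 6)/(p - 5)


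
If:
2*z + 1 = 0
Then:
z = -1/2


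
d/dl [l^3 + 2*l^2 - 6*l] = 3*l^2 + 4*l - 6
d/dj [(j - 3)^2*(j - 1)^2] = 4*(j - 3)*(j - 2)*(j - 1)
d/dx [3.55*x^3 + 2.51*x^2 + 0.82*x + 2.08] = 10.65*x^2 + 5.02*x + 0.82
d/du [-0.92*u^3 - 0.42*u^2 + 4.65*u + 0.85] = -2.76*u^2 - 0.84*u + 4.65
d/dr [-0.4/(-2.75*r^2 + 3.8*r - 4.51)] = (1.52 - 2.2*r)/(2.75*r^2 - 3.8*r + 4.51)^2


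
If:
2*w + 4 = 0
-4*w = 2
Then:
No Solution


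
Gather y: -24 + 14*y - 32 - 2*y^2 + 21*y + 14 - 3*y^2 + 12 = -5*y^2 + 35*y - 30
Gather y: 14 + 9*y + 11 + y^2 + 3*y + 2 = y^2 + 12*y + 27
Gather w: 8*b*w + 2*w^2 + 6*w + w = 2*w^2 + w*(8*b + 7)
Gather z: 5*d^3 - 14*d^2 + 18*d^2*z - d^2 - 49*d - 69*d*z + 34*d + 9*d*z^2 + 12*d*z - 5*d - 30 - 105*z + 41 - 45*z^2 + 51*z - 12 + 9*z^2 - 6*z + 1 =5*d^3 - 15*d^2 - 20*d + z^2*(9*d - 36) + z*(18*d^2 - 57*d - 60)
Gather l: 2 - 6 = -4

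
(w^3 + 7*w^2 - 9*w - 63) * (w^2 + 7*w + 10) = w^5 + 14*w^4 + 50*w^3 - 56*w^2 - 531*w - 630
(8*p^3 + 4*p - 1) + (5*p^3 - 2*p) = 13*p^3 + 2*p - 1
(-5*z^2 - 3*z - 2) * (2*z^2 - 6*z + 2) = -10*z^4 + 24*z^3 + 4*z^2 + 6*z - 4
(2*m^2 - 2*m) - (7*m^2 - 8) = -5*m^2 - 2*m + 8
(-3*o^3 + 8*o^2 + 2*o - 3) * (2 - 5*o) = 15*o^4 - 46*o^3 + 6*o^2 + 19*o - 6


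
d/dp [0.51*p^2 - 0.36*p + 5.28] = 1.02*p - 0.36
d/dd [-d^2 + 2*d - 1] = 2 - 2*d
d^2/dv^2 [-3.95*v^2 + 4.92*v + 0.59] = -7.90000000000000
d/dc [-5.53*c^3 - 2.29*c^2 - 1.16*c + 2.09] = -16.59*c^2 - 4.58*c - 1.16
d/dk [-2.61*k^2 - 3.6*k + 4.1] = -5.22*k - 3.6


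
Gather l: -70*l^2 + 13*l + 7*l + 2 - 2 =-70*l^2 + 20*l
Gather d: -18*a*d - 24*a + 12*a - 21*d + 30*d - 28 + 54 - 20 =-12*a + d*(9 - 18*a) + 6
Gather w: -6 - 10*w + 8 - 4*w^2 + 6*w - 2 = -4*w^2 - 4*w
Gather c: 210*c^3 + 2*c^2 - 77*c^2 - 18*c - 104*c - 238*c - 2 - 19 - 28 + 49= 210*c^3 - 75*c^2 - 360*c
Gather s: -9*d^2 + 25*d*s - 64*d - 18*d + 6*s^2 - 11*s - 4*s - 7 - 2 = -9*d^2 - 82*d + 6*s^2 + s*(25*d - 15) - 9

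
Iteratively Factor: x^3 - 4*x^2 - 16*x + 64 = (x - 4)*(x^2 - 16) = (x - 4)*(x + 4)*(x - 4)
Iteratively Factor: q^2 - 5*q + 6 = (q - 2)*(q - 3)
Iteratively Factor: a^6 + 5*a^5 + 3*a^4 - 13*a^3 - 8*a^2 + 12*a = (a - 1)*(a^5 + 6*a^4 + 9*a^3 - 4*a^2 - 12*a) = (a - 1)*(a + 3)*(a^4 + 3*a^3 - 4*a) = (a - 1)*(a + 2)*(a + 3)*(a^3 + a^2 - 2*a) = a*(a - 1)*(a + 2)*(a + 3)*(a^2 + a - 2) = a*(a - 1)*(a + 2)^2*(a + 3)*(a - 1)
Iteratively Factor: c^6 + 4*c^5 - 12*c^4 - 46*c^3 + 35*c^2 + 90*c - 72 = (c + 3)*(c^5 + c^4 - 15*c^3 - c^2 + 38*c - 24) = (c + 3)*(c + 4)*(c^4 - 3*c^3 - 3*c^2 + 11*c - 6) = (c + 2)*(c + 3)*(c + 4)*(c^3 - 5*c^2 + 7*c - 3) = (c - 1)*(c + 2)*(c + 3)*(c + 4)*(c^2 - 4*c + 3) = (c - 1)^2*(c + 2)*(c + 3)*(c + 4)*(c - 3)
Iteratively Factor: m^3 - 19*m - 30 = (m + 3)*(m^2 - 3*m - 10) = (m + 2)*(m + 3)*(m - 5)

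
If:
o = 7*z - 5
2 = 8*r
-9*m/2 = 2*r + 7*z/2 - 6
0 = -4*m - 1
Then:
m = -1/4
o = 33/4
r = 1/4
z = 53/28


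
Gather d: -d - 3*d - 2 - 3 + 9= 4 - 4*d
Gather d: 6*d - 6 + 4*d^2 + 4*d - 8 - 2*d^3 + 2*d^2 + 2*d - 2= -2*d^3 + 6*d^2 + 12*d - 16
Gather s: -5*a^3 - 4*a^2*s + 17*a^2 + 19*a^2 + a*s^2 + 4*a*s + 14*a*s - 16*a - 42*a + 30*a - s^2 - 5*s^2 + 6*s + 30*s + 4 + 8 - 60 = -5*a^3 + 36*a^2 - 28*a + s^2*(a - 6) + s*(-4*a^2 + 18*a + 36) - 48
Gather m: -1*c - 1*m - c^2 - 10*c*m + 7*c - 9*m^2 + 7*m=-c^2 + 6*c - 9*m^2 + m*(6 - 10*c)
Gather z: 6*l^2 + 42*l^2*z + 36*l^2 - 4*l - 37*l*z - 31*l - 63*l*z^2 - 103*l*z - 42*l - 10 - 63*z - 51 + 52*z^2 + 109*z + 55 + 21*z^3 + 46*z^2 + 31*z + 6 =42*l^2 - 77*l + 21*z^3 + z^2*(98 - 63*l) + z*(42*l^2 - 140*l + 77)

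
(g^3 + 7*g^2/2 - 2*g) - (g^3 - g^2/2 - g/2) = 4*g^2 - 3*g/2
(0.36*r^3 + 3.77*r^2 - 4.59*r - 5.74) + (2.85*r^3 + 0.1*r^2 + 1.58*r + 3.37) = 3.21*r^3 + 3.87*r^2 - 3.01*r - 2.37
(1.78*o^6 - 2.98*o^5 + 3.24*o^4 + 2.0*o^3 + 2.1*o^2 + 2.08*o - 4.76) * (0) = 0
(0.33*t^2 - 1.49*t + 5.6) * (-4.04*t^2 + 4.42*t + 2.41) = -1.3332*t^4 + 7.4782*t^3 - 28.4145*t^2 + 21.1611*t + 13.496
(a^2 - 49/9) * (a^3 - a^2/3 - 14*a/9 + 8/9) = a^5 - a^4/3 - 7*a^3 + 73*a^2/27 + 686*a/81 - 392/81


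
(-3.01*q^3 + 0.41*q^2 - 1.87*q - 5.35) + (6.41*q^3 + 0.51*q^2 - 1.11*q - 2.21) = 3.4*q^3 + 0.92*q^2 - 2.98*q - 7.56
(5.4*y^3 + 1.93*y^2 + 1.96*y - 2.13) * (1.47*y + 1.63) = 7.938*y^4 + 11.6391*y^3 + 6.0271*y^2 + 0.0636999999999999*y - 3.4719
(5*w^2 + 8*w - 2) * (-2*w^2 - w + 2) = -10*w^4 - 21*w^3 + 6*w^2 + 18*w - 4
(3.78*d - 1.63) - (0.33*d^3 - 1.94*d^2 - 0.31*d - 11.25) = -0.33*d^3 + 1.94*d^2 + 4.09*d + 9.62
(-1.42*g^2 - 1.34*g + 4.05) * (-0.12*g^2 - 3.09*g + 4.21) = 0.1704*g^4 + 4.5486*g^3 - 2.3236*g^2 - 18.1559*g + 17.0505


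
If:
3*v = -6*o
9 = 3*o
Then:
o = 3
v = -6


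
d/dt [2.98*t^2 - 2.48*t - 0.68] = 5.96*t - 2.48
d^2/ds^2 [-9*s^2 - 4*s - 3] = -18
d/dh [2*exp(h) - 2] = 2*exp(h)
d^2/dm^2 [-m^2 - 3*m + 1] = -2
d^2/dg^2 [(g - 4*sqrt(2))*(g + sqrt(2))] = 2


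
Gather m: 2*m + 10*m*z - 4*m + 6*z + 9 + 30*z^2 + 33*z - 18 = m*(10*z - 2) + 30*z^2 + 39*z - 9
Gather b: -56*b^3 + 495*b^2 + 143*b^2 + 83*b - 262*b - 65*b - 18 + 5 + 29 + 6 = -56*b^3 + 638*b^2 - 244*b + 22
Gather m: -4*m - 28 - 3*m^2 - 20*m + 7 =-3*m^2 - 24*m - 21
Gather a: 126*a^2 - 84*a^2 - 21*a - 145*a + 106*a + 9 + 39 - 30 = 42*a^2 - 60*a + 18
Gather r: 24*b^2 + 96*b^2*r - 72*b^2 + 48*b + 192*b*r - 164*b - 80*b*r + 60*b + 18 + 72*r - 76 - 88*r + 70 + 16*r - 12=-48*b^2 - 56*b + r*(96*b^2 + 112*b)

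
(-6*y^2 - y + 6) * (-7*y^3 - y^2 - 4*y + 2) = 42*y^5 + 13*y^4 - 17*y^3 - 14*y^2 - 26*y + 12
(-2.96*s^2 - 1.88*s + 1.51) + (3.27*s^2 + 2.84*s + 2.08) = 0.31*s^2 + 0.96*s + 3.59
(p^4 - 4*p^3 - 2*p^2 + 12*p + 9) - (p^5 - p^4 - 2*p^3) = -p^5 + 2*p^4 - 2*p^3 - 2*p^2 + 12*p + 9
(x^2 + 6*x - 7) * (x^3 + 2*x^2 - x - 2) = x^5 + 8*x^4 + 4*x^3 - 22*x^2 - 5*x + 14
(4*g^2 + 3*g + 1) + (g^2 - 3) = 5*g^2 + 3*g - 2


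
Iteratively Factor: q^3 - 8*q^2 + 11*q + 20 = (q - 4)*(q^2 - 4*q - 5) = (q - 4)*(q + 1)*(q - 5)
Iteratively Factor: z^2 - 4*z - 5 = (z - 5)*(z + 1)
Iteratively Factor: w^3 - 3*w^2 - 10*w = (w)*(w^2 - 3*w - 10) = w*(w - 5)*(w + 2)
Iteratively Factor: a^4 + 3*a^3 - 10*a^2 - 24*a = (a + 4)*(a^3 - a^2 - 6*a) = (a - 3)*(a + 4)*(a^2 + 2*a) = a*(a - 3)*(a + 4)*(a + 2)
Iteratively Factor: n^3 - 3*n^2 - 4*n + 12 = (n - 2)*(n^2 - n - 6) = (n - 2)*(n + 2)*(n - 3)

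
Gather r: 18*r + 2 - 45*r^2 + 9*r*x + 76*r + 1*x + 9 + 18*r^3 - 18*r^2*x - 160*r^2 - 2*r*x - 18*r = 18*r^3 + r^2*(-18*x - 205) + r*(7*x + 76) + x + 11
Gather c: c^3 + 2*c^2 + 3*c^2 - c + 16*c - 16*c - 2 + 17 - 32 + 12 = c^3 + 5*c^2 - c - 5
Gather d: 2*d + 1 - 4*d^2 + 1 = -4*d^2 + 2*d + 2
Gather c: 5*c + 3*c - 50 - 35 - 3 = 8*c - 88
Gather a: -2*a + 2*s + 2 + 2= -2*a + 2*s + 4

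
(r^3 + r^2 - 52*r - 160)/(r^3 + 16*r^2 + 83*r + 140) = (r - 8)/(r + 7)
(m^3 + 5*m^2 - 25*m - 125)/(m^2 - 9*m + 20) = (m^2 + 10*m + 25)/(m - 4)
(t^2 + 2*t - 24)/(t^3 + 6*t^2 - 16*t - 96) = 1/(t + 4)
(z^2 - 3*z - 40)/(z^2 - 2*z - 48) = (z + 5)/(z + 6)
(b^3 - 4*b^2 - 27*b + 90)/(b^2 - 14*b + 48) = (b^2 + 2*b - 15)/(b - 8)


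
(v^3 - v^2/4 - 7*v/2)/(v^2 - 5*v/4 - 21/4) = v*(v - 2)/(v - 3)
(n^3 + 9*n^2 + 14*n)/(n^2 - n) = (n^2 + 9*n + 14)/(n - 1)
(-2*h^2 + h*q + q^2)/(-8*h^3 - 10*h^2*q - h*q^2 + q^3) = (-h + q)/(-4*h^2 - 3*h*q + q^2)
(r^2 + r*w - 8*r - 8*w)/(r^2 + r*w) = (r - 8)/r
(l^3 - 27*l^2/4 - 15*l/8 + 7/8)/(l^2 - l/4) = l - 13/2 - 7/(2*l)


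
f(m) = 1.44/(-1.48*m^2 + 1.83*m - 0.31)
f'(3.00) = 0.15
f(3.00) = -0.18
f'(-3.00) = -0.04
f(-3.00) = -0.08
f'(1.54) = 3.92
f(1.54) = -1.44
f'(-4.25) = -0.02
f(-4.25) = -0.04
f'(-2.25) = -0.09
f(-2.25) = -0.12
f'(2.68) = 0.24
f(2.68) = -0.24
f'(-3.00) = -0.04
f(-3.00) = -0.08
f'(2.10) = 0.70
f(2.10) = -0.48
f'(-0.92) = -0.62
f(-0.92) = -0.44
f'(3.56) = 0.08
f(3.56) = -0.11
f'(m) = 1.44*(2.96*m - 1.83)/(-1.48*m^2 + 1.83*m - 0.31)^2 = (4.2624*m - 2.6352)/(1.48*m^2 - 1.83*m + 0.31)^2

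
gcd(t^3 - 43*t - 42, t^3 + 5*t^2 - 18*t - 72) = t + 6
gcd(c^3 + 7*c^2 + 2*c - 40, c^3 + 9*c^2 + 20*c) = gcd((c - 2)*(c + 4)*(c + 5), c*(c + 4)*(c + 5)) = c^2 + 9*c + 20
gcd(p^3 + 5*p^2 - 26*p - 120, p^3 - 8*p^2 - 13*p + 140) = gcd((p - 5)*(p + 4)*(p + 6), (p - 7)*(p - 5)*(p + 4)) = p^2 - p - 20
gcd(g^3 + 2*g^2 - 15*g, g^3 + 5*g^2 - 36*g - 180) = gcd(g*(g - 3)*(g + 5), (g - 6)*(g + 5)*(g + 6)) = g + 5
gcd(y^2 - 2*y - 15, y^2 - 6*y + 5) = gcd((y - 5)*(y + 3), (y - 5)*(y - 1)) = y - 5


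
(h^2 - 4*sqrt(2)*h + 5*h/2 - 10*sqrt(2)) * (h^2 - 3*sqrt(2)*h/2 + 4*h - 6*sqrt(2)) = h^4 - 11*sqrt(2)*h^3/2 + 13*h^3/2 - 143*sqrt(2)*h^2/4 + 22*h^2 - 55*sqrt(2)*h + 78*h + 120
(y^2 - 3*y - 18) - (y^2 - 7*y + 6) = 4*y - 24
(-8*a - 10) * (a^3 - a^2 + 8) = -8*a^4 - 2*a^3 + 10*a^2 - 64*a - 80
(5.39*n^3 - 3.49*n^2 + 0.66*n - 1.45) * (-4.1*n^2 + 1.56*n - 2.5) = -22.099*n^5 + 22.7174*n^4 - 21.6254*n^3 + 15.6996*n^2 - 3.912*n + 3.625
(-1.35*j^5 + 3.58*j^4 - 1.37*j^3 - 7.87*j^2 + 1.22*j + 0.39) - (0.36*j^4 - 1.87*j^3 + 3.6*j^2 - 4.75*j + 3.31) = -1.35*j^5 + 3.22*j^4 + 0.5*j^3 - 11.47*j^2 + 5.97*j - 2.92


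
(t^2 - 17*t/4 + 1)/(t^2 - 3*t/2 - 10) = (4*t - 1)/(2*(2*t + 5))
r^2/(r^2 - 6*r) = r/(r - 6)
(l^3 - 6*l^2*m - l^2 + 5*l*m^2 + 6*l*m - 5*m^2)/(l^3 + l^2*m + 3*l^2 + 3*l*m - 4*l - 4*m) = (l^2 - 6*l*m + 5*m^2)/(l^2 + l*m + 4*l + 4*m)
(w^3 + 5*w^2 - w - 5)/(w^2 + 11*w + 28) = (w^3 + 5*w^2 - w - 5)/(w^2 + 11*w + 28)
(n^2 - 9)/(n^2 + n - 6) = (n - 3)/(n - 2)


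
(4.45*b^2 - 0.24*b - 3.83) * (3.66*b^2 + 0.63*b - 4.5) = 16.287*b^4 + 1.9251*b^3 - 34.194*b^2 - 1.3329*b + 17.235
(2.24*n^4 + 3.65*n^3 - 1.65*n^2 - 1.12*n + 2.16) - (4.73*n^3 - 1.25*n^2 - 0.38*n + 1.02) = 2.24*n^4 - 1.08*n^3 - 0.4*n^2 - 0.74*n + 1.14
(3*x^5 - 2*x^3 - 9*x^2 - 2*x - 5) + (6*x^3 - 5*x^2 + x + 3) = 3*x^5 + 4*x^3 - 14*x^2 - x - 2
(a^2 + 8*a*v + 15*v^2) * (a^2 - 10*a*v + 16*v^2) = a^4 - 2*a^3*v - 49*a^2*v^2 - 22*a*v^3 + 240*v^4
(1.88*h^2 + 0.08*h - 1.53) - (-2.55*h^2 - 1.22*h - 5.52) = 4.43*h^2 + 1.3*h + 3.99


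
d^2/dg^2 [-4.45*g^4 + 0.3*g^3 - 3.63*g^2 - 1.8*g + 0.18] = -53.4*g^2 + 1.8*g - 7.26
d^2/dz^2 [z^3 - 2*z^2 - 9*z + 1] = 6*z - 4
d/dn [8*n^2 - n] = 16*n - 1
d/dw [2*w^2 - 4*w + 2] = 4*w - 4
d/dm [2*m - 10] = 2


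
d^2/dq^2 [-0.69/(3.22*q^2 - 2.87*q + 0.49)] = (14.308392*q^2 - 12.753132*q - 0.69*(6.44*q - 2.87)*(12.88*q - 5.74) + 2.177364)/(3.22*q^2 - 2.87*q + 0.49)^3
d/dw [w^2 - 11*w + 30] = 2*w - 11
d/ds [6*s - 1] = 6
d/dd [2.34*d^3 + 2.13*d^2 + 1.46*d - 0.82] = 7.02*d^2 + 4.26*d + 1.46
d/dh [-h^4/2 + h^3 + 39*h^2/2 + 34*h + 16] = -2*h^3 + 3*h^2 + 39*h + 34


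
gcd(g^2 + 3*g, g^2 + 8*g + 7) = 1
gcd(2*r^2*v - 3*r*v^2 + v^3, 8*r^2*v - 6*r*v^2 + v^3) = 2*r*v - v^2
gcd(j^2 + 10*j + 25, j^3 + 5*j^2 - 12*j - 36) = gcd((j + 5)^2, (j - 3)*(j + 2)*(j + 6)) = 1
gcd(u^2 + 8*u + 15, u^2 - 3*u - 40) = u + 5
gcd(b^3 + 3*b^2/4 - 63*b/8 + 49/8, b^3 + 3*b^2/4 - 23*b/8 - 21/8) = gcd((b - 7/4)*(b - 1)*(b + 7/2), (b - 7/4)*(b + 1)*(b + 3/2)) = b - 7/4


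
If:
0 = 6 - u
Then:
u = 6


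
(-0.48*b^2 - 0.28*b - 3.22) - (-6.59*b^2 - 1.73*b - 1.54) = 6.11*b^2 + 1.45*b - 1.68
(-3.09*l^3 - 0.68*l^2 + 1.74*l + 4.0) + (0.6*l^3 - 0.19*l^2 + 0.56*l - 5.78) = -2.49*l^3 - 0.87*l^2 + 2.3*l - 1.78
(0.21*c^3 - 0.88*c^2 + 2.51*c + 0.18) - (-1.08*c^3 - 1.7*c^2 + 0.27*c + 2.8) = 1.29*c^3 + 0.82*c^2 + 2.24*c - 2.62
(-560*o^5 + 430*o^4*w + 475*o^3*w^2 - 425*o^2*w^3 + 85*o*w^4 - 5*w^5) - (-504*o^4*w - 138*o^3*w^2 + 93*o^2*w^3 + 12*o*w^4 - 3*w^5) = -560*o^5 + 934*o^4*w + 613*o^3*w^2 - 518*o^2*w^3 + 73*o*w^4 - 2*w^5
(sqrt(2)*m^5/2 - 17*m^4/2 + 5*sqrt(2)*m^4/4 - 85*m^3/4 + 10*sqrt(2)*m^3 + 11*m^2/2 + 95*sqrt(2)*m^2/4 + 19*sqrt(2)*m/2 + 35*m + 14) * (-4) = -2*sqrt(2)*m^5 - 5*sqrt(2)*m^4 + 34*m^4 - 40*sqrt(2)*m^3 + 85*m^3 - 95*sqrt(2)*m^2 - 22*m^2 - 140*m - 38*sqrt(2)*m - 56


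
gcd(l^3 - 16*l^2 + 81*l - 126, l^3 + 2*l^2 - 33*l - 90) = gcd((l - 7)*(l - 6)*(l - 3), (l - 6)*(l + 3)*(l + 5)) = l - 6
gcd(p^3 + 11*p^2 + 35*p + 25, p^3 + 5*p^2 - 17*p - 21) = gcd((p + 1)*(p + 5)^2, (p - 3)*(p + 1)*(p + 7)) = p + 1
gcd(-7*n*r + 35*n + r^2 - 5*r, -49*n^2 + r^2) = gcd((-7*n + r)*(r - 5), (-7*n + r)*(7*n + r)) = -7*n + r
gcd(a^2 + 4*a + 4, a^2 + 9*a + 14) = a + 2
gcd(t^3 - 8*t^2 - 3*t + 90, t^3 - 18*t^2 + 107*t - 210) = t^2 - 11*t + 30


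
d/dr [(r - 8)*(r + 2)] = 2*r - 6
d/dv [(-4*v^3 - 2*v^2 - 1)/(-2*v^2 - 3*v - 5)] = (8*v^4 + 24*v^3 + 66*v^2 + 16*v - 3)/(4*v^4 + 12*v^3 + 29*v^2 + 30*v + 25)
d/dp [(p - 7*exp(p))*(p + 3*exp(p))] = -4*p*exp(p) + 2*p - 42*exp(2*p) - 4*exp(p)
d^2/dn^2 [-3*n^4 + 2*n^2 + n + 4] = 4 - 36*n^2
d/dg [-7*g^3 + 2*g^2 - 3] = g*(4 - 21*g)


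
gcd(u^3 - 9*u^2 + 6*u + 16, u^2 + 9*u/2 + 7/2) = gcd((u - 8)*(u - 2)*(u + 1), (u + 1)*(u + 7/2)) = u + 1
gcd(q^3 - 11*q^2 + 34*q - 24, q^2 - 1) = q - 1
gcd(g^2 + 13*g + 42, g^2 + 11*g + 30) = g + 6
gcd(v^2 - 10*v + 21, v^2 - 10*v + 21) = v^2 - 10*v + 21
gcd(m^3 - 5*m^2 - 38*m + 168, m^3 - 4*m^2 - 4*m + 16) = m - 4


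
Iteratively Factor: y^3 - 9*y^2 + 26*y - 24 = (y - 2)*(y^2 - 7*y + 12) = (y - 4)*(y - 2)*(y - 3)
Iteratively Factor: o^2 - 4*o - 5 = (o - 5)*(o + 1)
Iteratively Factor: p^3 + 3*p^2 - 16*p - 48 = (p + 4)*(p^2 - p - 12) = (p + 3)*(p + 4)*(p - 4)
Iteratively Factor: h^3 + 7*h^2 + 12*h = (h + 3)*(h^2 + 4*h) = h*(h + 3)*(h + 4)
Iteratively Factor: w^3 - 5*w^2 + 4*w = (w - 4)*(w^2 - w) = (w - 4)*(w - 1)*(w)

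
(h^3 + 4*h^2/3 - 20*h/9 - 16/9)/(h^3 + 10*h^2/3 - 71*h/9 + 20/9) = (3*h^2 + 8*h + 4)/(3*h^2 + 14*h - 5)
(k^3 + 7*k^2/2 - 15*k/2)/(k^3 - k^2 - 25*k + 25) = k*(2*k - 3)/(2*(k^2 - 6*k + 5))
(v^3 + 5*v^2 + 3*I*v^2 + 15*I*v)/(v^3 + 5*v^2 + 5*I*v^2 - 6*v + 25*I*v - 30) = v/(v + 2*I)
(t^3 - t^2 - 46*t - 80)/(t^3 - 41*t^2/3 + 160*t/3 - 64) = 3*(t^2 + 7*t + 10)/(3*t^2 - 17*t + 24)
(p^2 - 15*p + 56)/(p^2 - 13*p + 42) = (p - 8)/(p - 6)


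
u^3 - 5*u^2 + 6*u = u*(u - 3)*(u - 2)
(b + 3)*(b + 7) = b^2 + 10*b + 21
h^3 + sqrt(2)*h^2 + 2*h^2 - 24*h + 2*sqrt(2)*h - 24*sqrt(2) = (h - 4)*(h + 6)*(h + sqrt(2))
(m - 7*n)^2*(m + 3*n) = m^3 - 11*m^2*n + 7*m*n^2 + 147*n^3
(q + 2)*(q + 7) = q^2 + 9*q + 14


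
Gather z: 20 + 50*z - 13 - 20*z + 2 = 30*z + 9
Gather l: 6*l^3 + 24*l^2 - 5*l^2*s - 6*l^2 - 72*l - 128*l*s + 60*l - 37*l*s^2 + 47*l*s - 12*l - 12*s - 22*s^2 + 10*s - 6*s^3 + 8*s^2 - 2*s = 6*l^3 + l^2*(18 - 5*s) + l*(-37*s^2 - 81*s - 24) - 6*s^3 - 14*s^2 - 4*s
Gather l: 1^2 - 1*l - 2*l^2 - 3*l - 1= -2*l^2 - 4*l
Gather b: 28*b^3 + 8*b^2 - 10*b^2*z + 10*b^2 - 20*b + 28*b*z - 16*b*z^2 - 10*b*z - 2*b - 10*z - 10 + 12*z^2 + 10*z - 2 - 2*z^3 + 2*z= 28*b^3 + b^2*(18 - 10*z) + b*(-16*z^2 + 18*z - 22) - 2*z^3 + 12*z^2 + 2*z - 12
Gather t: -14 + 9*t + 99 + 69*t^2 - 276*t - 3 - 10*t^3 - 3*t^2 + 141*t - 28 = -10*t^3 + 66*t^2 - 126*t + 54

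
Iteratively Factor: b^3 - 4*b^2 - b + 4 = (b - 1)*(b^2 - 3*b - 4) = (b - 4)*(b - 1)*(b + 1)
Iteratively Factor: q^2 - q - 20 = (q + 4)*(q - 5)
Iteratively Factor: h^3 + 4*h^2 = (h + 4)*(h^2) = h*(h + 4)*(h)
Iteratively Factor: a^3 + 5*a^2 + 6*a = (a + 3)*(a^2 + 2*a) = a*(a + 3)*(a + 2)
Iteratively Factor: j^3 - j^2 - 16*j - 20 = (j - 5)*(j^2 + 4*j + 4) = (j - 5)*(j + 2)*(j + 2)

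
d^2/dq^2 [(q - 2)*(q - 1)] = 2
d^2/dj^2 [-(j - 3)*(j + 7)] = -2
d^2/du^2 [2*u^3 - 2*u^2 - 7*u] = 12*u - 4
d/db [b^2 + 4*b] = 2*b + 4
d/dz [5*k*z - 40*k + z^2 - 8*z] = 5*k + 2*z - 8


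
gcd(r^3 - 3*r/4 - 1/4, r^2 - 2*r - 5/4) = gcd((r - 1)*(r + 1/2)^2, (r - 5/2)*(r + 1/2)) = r + 1/2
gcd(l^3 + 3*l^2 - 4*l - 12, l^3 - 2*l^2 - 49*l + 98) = l - 2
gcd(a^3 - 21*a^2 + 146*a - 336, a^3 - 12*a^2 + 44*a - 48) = a - 6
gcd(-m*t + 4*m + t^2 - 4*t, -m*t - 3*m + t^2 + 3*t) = -m + t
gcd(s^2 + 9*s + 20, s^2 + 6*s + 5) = s + 5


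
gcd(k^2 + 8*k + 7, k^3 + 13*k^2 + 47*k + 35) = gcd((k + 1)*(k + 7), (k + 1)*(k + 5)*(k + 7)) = k^2 + 8*k + 7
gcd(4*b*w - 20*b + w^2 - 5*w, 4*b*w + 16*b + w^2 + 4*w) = 4*b + w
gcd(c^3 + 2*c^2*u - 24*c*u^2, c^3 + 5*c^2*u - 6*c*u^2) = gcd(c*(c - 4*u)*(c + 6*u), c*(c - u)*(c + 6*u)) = c^2 + 6*c*u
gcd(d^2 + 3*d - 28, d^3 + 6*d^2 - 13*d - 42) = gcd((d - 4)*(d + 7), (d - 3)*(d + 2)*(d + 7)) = d + 7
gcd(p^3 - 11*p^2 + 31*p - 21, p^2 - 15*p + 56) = p - 7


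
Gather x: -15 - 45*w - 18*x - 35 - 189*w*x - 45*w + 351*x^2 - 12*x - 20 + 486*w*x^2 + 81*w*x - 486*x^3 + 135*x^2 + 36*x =-90*w - 486*x^3 + x^2*(486*w + 486) + x*(6 - 108*w) - 70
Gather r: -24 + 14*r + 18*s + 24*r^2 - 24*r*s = 24*r^2 + r*(14 - 24*s) + 18*s - 24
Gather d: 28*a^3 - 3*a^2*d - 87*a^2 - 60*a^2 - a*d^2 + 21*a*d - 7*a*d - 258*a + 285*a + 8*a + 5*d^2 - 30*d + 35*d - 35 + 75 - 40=28*a^3 - 147*a^2 + 35*a + d^2*(5 - a) + d*(-3*a^2 + 14*a + 5)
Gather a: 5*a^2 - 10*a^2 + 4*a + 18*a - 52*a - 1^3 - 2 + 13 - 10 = -5*a^2 - 30*a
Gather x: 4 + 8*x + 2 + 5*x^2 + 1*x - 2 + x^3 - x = x^3 + 5*x^2 + 8*x + 4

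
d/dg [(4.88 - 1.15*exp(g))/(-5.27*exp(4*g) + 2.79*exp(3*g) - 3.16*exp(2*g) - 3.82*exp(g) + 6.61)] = (-18.1815*exp(4*g) + 109.2874*exp(3*g) - 44.4796*exp(2*g) + 30.8416*exp(g) + 11.0401)*exp(g)/(27.7729*exp(8*g) - 29.4066*exp(7*g) + 41.0905*exp(6*g) + 22.63*exp(5*g) - 80.9994*exp(4*g) + 61.0262*exp(3*g) - 27.1828*exp(2*g) - 50.5004*exp(g) + 43.6921)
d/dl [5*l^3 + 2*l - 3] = 15*l^2 + 2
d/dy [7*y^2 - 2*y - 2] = 14*y - 2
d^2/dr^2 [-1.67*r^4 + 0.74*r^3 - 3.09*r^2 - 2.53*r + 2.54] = -20.04*r^2 + 4.44*r - 6.18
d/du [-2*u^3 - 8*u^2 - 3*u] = -6*u^2 - 16*u - 3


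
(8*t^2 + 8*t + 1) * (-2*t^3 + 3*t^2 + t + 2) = -16*t^5 + 8*t^4 + 30*t^3 + 27*t^2 + 17*t + 2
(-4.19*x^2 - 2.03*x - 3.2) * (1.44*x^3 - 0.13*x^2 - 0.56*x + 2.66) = -6.0336*x^5 - 2.3785*x^4 - 1.9977*x^3 - 9.5926*x^2 - 3.6078*x - 8.512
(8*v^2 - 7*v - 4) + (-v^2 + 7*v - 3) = 7*v^2 - 7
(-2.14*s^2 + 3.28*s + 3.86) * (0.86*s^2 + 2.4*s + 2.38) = -1.8404*s^4 - 2.3152*s^3 + 6.0984*s^2 + 17.0704*s + 9.1868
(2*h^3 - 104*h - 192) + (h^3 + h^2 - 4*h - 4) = 3*h^3 + h^2 - 108*h - 196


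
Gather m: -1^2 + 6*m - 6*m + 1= 0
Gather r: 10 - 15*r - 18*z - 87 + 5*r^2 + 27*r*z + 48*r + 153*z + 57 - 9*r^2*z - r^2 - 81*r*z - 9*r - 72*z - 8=r^2*(4 - 9*z) + r*(24 - 54*z) + 63*z - 28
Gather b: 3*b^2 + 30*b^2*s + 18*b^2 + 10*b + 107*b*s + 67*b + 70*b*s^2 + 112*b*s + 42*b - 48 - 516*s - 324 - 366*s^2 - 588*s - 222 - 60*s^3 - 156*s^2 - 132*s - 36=b^2*(30*s + 21) + b*(70*s^2 + 219*s + 119) - 60*s^3 - 522*s^2 - 1236*s - 630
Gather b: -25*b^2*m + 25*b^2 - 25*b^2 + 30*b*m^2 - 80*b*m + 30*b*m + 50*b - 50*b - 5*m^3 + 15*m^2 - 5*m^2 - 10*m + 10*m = -25*b^2*m + b*(30*m^2 - 50*m) - 5*m^3 + 10*m^2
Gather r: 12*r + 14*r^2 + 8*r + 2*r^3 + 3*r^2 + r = 2*r^3 + 17*r^2 + 21*r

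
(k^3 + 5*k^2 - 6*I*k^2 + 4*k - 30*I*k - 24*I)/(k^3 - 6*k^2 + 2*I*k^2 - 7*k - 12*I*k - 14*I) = (k^2 + k*(4 - 6*I) - 24*I)/(k^2 + k*(-7 + 2*I) - 14*I)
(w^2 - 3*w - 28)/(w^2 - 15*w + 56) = (w + 4)/(w - 8)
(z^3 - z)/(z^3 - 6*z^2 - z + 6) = z/(z - 6)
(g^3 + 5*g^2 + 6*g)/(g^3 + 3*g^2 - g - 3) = g*(g + 2)/(g^2 - 1)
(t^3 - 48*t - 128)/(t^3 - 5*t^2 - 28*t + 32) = (t + 4)/(t - 1)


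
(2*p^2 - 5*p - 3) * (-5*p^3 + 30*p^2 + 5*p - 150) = -10*p^5 + 85*p^4 - 125*p^3 - 415*p^2 + 735*p + 450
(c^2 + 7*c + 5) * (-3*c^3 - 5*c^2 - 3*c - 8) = -3*c^5 - 26*c^4 - 53*c^3 - 54*c^2 - 71*c - 40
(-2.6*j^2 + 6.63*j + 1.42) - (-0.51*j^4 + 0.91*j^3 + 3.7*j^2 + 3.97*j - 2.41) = 0.51*j^4 - 0.91*j^3 - 6.3*j^2 + 2.66*j + 3.83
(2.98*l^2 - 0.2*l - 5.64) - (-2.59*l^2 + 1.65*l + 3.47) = 5.57*l^2 - 1.85*l - 9.11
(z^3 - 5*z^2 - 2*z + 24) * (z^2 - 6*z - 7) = z^5 - 11*z^4 + 21*z^3 + 71*z^2 - 130*z - 168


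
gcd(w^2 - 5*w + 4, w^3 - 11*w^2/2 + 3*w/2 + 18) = w - 4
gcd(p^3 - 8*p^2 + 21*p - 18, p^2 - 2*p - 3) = p - 3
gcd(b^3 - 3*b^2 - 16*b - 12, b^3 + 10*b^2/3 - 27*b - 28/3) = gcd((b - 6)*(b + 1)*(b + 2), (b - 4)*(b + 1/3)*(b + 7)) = 1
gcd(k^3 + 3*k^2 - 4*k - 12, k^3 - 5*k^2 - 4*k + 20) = k^2 - 4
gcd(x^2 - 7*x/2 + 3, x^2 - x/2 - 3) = x - 2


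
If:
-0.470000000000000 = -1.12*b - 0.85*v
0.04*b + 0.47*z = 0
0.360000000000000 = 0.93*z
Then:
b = -4.55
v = 6.55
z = 0.39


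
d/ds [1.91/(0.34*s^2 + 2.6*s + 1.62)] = (-1.2988*s - 4.966)/(0.34*s^2 + 2.6*s + 1.62)^2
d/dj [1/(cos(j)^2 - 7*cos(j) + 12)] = (2*cos(j) - 7)*sin(j)/(cos(j)^2 - 7*cos(j) + 12)^2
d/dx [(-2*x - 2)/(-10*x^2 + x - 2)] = 2*(10*x^2 - x - (x + 1)*(20*x - 1) + 2)/(10*x^2 - x + 2)^2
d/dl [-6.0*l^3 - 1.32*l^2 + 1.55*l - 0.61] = -18.0*l^2 - 2.64*l + 1.55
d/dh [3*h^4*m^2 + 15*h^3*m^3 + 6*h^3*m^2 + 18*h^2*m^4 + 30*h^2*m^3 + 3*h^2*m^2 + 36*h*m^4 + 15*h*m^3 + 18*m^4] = m^2*(12*h^3 + 45*h^2*m + 18*h^2 + 36*h*m^2 + 60*h*m + 6*h + 36*m^2 + 15*m)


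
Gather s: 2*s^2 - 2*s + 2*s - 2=2*s^2 - 2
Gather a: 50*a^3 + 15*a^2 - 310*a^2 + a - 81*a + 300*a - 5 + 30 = 50*a^3 - 295*a^2 + 220*a + 25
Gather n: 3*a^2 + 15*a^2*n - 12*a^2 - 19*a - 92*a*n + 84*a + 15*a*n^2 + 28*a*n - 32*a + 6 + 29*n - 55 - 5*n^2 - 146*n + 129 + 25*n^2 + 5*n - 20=-9*a^2 + 33*a + n^2*(15*a + 20) + n*(15*a^2 - 64*a - 112) + 60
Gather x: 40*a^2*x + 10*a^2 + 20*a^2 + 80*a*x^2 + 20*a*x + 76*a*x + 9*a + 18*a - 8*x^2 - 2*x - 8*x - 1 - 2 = 30*a^2 + 27*a + x^2*(80*a - 8) + x*(40*a^2 + 96*a - 10) - 3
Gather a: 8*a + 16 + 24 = 8*a + 40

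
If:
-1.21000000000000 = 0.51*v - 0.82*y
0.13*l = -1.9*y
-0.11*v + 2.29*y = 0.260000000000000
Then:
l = 0.01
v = -2.37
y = -0.00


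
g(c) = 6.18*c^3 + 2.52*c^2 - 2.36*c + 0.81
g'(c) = 18.54*c^2 + 5.04*c - 2.36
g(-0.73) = 1.47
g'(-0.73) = 3.84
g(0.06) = 0.68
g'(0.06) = -1.99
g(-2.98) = -133.32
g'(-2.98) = 147.26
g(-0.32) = 1.62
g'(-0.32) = -2.07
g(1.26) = 14.20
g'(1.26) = 33.42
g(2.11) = 65.10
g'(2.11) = 90.82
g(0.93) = 5.77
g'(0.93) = 18.36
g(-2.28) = -53.96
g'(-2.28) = 82.53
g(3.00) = 183.27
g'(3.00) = 179.62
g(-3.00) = -136.29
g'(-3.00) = 149.38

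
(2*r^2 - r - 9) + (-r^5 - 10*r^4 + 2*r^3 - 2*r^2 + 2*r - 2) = -r^5 - 10*r^4 + 2*r^3 + r - 11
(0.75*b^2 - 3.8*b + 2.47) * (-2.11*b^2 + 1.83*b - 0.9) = -1.5825*b^4 + 9.3905*b^3 - 12.8407*b^2 + 7.9401*b - 2.223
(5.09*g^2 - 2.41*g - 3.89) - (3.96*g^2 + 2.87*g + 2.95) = 1.13*g^2 - 5.28*g - 6.84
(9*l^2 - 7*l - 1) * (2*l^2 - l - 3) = 18*l^4 - 23*l^3 - 22*l^2 + 22*l + 3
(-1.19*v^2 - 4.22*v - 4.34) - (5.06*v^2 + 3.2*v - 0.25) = -6.25*v^2 - 7.42*v - 4.09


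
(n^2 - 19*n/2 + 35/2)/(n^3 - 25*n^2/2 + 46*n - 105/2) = 1/(n - 3)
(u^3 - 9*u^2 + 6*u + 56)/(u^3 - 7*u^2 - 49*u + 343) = (u^2 - 2*u - 8)/(u^2 - 49)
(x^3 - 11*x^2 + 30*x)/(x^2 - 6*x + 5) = x*(x - 6)/(x - 1)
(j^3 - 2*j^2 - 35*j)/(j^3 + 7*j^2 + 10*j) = (j - 7)/(j + 2)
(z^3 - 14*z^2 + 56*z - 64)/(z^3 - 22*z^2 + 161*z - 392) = (z^2 - 6*z + 8)/(z^2 - 14*z + 49)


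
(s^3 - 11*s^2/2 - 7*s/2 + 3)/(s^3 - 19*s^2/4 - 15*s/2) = 2*(2*s^2 + s - 1)/(s*(4*s + 5))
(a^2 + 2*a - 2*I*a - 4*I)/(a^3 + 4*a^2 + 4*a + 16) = (a + 2)/(a^2 + 2*a*(2 + I) + 8*I)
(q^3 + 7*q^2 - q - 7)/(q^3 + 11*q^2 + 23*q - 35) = (q + 1)/(q + 5)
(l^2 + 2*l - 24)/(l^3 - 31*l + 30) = (l - 4)/(l^2 - 6*l + 5)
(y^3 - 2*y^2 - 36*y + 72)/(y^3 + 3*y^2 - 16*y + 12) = (y - 6)/(y - 1)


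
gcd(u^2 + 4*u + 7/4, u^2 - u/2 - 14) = u + 7/2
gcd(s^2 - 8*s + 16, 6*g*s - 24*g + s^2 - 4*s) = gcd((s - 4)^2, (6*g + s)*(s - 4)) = s - 4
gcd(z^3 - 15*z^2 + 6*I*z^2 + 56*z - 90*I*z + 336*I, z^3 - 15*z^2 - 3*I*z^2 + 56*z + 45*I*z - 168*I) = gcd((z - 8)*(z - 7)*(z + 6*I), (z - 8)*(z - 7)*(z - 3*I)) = z^2 - 15*z + 56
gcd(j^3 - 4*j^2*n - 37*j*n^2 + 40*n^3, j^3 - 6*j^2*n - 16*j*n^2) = j - 8*n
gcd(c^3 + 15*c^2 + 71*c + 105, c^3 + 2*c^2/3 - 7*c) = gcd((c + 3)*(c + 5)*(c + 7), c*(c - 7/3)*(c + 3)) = c + 3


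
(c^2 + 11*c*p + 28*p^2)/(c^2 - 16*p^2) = (-c - 7*p)/(-c + 4*p)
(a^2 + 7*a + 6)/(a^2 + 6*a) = (a + 1)/a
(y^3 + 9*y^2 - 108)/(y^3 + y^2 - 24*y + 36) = (y + 6)/(y - 2)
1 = 1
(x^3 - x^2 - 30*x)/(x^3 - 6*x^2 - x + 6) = x*(x + 5)/(x^2 - 1)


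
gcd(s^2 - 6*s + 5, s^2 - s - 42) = 1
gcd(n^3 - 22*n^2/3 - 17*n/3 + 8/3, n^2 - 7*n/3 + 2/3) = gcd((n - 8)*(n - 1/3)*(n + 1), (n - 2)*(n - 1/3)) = n - 1/3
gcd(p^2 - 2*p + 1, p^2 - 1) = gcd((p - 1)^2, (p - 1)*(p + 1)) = p - 1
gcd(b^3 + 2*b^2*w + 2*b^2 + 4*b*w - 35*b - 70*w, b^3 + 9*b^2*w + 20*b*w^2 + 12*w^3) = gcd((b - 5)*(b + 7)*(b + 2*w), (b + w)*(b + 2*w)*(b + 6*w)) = b + 2*w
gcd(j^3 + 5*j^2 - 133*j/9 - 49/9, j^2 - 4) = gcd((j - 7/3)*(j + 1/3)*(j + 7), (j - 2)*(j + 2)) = 1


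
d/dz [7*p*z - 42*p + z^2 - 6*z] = 7*p + 2*z - 6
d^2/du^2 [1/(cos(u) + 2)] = (sin(u)^2 + 2*cos(u) + 1)/(cos(u) + 2)^3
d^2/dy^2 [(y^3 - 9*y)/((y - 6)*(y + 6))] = 54*y*(y^2 + 108)/(y^6 - 108*y^4 + 3888*y^2 - 46656)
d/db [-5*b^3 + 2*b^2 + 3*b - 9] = -15*b^2 + 4*b + 3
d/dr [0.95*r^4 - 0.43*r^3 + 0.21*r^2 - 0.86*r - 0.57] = 3.8*r^3 - 1.29*r^2 + 0.42*r - 0.86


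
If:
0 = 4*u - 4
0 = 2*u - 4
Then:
No Solution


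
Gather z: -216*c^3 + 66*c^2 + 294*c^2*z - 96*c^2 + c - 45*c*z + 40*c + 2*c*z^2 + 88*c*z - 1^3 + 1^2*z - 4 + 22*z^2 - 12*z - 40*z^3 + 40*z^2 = -216*c^3 - 30*c^2 + 41*c - 40*z^3 + z^2*(2*c + 62) + z*(294*c^2 + 43*c - 11) - 5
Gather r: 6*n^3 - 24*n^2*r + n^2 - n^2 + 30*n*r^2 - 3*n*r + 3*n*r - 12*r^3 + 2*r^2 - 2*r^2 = 6*n^3 - 24*n^2*r + 30*n*r^2 - 12*r^3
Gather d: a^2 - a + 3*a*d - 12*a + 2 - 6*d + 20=a^2 - 13*a + d*(3*a - 6) + 22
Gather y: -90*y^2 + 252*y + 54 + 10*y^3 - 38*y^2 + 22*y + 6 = 10*y^3 - 128*y^2 + 274*y + 60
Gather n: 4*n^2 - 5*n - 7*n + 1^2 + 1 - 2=4*n^2 - 12*n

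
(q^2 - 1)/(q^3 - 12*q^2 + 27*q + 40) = (q - 1)/(q^2 - 13*q + 40)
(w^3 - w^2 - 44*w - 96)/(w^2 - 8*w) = w + 7 + 12/w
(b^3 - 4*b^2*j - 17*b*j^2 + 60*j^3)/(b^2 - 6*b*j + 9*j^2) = (b^2 - b*j - 20*j^2)/(b - 3*j)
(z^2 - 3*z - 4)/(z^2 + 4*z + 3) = (z - 4)/(z + 3)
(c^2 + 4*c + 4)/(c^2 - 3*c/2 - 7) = 2*(c + 2)/(2*c - 7)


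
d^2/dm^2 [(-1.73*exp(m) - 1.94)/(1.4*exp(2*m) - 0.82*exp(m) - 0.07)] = (-3.3908*exp(4*m) - 17.19564*exp(3*m) + 5.66412*exp(2*m) - 1.965634*exp(m) + 0.102879)*exp(m)/(2.744*exp(6*m) - 4.8216*exp(5*m) + 2.41248*exp(4*m) - 0.0692079999999998*exp(3*m) - 0.120624*exp(2*m) - 0.012054*exp(m) - 0.000343)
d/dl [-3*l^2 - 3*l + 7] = -6*l - 3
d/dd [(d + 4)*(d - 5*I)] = 2*d + 4 - 5*I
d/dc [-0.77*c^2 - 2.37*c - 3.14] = -1.54*c - 2.37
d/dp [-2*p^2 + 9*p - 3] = 9 - 4*p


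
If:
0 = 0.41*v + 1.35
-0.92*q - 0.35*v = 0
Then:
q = 1.25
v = -3.29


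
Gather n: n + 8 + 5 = n + 13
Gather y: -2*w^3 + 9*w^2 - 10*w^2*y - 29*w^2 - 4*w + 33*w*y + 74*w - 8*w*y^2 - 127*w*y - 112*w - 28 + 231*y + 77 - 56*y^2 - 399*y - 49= -2*w^3 - 20*w^2 - 42*w + y^2*(-8*w - 56) + y*(-10*w^2 - 94*w - 168)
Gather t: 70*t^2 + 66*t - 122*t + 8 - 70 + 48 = 70*t^2 - 56*t - 14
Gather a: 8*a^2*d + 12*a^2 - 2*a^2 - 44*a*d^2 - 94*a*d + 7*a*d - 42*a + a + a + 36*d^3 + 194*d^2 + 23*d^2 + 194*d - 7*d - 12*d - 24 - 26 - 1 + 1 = a^2*(8*d + 10) + a*(-44*d^2 - 87*d - 40) + 36*d^3 + 217*d^2 + 175*d - 50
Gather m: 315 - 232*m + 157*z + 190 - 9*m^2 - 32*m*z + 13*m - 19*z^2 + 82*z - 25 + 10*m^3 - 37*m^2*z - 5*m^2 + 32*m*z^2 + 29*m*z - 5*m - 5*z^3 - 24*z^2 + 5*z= 10*m^3 + m^2*(-37*z - 14) + m*(32*z^2 - 3*z - 224) - 5*z^3 - 43*z^2 + 244*z + 480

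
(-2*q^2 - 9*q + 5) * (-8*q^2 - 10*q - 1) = 16*q^4 + 92*q^3 + 52*q^2 - 41*q - 5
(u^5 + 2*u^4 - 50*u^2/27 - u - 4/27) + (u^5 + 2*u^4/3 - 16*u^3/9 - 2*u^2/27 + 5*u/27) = 2*u^5 + 8*u^4/3 - 16*u^3/9 - 52*u^2/27 - 22*u/27 - 4/27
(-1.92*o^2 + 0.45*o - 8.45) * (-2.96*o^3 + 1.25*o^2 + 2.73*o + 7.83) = 5.6832*o^5 - 3.732*o^4 + 20.3329*o^3 - 24.3676*o^2 - 19.545*o - 66.1635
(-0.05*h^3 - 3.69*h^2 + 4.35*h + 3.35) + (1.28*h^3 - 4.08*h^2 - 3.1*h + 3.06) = 1.23*h^3 - 7.77*h^2 + 1.25*h + 6.41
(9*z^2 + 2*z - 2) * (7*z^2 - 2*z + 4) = 63*z^4 - 4*z^3 + 18*z^2 + 12*z - 8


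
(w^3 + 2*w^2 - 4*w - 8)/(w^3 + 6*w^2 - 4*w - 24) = (w + 2)/(w + 6)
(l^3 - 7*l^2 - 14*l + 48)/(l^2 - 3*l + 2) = (l^2 - 5*l - 24)/(l - 1)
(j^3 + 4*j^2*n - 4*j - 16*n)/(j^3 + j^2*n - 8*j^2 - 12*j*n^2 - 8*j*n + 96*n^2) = (j^2 - 4)/(j^2 - 3*j*n - 8*j + 24*n)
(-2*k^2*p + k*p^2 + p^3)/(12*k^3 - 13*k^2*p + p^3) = p*(2*k + p)/(-12*k^2 + k*p + p^2)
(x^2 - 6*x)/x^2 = (x - 6)/x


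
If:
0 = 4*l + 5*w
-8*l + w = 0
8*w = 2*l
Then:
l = 0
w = 0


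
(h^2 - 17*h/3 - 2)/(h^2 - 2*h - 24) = (h + 1/3)/(h + 4)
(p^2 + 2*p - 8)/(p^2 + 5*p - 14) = (p + 4)/(p + 7)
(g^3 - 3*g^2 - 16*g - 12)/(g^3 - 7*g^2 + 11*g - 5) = (g^3 - 3*g^2 - 16*g - 12)/(g^3 - 7*g^2 + 11*g - 5)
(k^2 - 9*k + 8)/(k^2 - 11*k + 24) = (k - 1)/(k - 3)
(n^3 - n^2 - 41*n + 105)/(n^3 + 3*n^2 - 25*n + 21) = (n - 5)/(n - 1)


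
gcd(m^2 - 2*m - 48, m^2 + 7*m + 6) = m + 6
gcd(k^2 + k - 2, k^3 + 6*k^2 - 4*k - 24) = k + 2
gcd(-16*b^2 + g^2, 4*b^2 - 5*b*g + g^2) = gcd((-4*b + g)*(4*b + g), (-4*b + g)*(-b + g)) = 4*b - g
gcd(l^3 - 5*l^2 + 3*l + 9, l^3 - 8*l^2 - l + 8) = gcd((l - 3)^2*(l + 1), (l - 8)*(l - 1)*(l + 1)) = l + 1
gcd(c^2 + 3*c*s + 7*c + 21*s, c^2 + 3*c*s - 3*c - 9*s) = c + 3*s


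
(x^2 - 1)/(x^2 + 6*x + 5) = (x - 1)/(x + 5)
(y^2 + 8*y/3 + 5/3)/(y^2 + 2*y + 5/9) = 3*(y + 1)/(3*y + 1)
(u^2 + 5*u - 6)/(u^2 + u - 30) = (u - 1)/(u - 5)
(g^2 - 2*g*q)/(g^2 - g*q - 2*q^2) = g/(g + q)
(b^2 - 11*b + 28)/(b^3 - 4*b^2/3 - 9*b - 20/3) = 3*(b - 7)/(3*b^2 + 8*b + 5)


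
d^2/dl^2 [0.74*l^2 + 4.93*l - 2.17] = 1.48000000000000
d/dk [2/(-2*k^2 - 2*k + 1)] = 4*(2*k + 1)/(2*k^2 + 2*k - 1)^2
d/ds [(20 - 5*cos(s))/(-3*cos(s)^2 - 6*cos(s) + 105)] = 5*(cos(s)^2 - 8*cos(s) + 27)*sin(s)/(3*(cos(s)^2 + 2*cos(s) - 35)^2)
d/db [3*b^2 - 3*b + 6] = 6*b - 3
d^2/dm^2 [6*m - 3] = 0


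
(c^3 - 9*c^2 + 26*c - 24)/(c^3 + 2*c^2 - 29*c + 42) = (c - 4)/(c + 7)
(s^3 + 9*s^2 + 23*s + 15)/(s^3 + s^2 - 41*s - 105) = (s + 1)/(s - 7)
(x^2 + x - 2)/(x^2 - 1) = (x + 2)/(x + 1)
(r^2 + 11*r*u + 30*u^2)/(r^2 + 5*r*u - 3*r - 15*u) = (r + 6*u)/(r - 3)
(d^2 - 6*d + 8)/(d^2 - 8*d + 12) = (d - 4)/(d - 6)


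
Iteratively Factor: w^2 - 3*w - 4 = (w + 1)*(w - 4)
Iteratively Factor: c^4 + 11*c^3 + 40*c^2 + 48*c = (c + 4)*(c^3 + 7*c^2 + 12*c) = (c + 4)^2*(c^2 + 3*c) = (c + 3)*(c + 4)^2*(c)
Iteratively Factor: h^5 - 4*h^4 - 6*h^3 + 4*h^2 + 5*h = (h + 1)*(h^4 - 5*h^3 - h^2 + 5*h) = h*(h + 1)*(h^3 - 5*h^2 - h + 5) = h*(h - 1)*(h + 1)*(h^2 - 4*h - 5) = h*(h - 5)*(h - 1)*(h + 1)*(h + 1)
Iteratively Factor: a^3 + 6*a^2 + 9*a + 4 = (a + 1)*(a^2 + 5*a + 4) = (a + 1)^2*(a + 4)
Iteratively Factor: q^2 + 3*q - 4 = (q + 4)*(q - 1)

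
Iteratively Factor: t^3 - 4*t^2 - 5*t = (t)*(t^2 - 4*t - 5) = t*(t - 5)*(t + 1)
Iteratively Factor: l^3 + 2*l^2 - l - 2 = (l + 1)*(l^2 + l - 2) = (l + 1)*(l + 2)*(l - 1)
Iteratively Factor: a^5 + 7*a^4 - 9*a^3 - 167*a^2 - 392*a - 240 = (a + 3)*(a^4 + 4*a^3 - 21*a^2 - 104*a - 80) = (a + 3)*(a + 4)*(a^3 - 21*a - 20) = (a - 5)*(a + 3)*(a + 4)*(a^2 + 5*a + 4) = (a - 5)*(a + 1)*(a + 3)*(a + 4)*(a + 4)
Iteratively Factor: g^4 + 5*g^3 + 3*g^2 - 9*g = (g + 3)*(g^3 + 2*g^2 - 3*g) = g*(g + 3)*(g^2 + 2*g - 3) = g*(g + 3)^2*(g - 1)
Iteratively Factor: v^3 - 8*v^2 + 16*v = (v)*(v^2 - 8*v + 16) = v*(v - 4)*(v - 4)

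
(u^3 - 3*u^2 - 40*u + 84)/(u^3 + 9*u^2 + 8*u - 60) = (u - 7)/(u + 5)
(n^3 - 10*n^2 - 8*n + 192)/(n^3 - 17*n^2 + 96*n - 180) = (n^2 - 4*n - 32)/(n^2 - 11*n + 30)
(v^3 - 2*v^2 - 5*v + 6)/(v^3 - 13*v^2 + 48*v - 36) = (v^2 - v - 6)/(v^2 - 12*v + 36)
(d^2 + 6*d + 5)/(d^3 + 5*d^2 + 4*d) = (d + 5)/(d*(d + 4))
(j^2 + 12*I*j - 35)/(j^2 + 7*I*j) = (j + 5*I)/j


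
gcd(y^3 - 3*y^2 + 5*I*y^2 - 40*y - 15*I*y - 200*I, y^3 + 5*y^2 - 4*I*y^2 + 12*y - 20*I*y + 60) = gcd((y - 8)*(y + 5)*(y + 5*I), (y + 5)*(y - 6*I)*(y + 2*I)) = y + 5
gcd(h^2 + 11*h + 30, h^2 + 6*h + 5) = h + 5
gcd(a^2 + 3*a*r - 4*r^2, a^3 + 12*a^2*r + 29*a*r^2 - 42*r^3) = -a + r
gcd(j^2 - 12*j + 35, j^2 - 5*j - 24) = 1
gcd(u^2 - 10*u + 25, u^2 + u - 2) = 1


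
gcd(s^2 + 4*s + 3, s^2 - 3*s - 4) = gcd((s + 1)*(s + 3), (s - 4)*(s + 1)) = s + 1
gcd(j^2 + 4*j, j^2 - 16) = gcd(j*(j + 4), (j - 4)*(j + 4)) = j + 4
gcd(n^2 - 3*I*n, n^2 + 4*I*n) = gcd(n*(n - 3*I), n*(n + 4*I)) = n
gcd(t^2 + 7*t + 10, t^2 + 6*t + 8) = t + 2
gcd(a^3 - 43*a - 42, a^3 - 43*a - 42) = a^3 - 43*a - 42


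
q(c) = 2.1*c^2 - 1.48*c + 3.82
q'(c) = 4.2*c - 1.48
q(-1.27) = 9.09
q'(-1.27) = -6.81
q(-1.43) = 10.23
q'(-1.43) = -7.49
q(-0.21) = 4.22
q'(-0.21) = -2.36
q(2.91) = 17.30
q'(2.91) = 10.74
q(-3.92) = 41.89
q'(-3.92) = -17.94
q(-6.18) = 93.17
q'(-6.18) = -27.44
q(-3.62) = 36.70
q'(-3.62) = -16.68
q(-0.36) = 4.62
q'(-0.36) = -2.99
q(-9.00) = 187.24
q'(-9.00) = -39.28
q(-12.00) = 323.98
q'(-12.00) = -51.88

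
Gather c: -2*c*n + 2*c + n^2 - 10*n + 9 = c*(2 - 2*n) + n^2 - 10*n + 9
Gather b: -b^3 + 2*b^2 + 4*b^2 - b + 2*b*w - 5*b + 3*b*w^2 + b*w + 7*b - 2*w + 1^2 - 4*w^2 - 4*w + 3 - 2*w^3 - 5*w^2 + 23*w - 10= -b^3 + 6*b^2 + b*(3*w^2 + 3*w + 1) - 2*w^3 - 9*w^2 + 17*w - 6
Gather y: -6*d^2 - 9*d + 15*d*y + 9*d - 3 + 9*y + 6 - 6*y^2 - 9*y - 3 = -6*d^2 + 15*d*y - 6*y^2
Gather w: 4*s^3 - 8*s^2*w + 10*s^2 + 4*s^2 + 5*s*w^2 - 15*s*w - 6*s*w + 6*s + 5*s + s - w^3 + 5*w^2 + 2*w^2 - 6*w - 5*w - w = 4*s^3 + 14*s^2 + 12*s - w^3 + w^2*(5*s + 7) + w*(-8*s^2 - 21*s - 12)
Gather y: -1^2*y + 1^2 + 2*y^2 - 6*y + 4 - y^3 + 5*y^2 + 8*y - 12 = -y^3 + 7*y^2 + y - 7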